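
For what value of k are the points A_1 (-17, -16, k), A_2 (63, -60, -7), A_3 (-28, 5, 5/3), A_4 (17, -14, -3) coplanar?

1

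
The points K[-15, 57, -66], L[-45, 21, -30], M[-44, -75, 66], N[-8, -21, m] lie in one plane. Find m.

Normal to plane KLM: n = (0, 2916, 2916); plane equation n·P = -26244.
Requiring n·N = -26244: (2916)m + (-61236) = -26244.
So m = 12.

12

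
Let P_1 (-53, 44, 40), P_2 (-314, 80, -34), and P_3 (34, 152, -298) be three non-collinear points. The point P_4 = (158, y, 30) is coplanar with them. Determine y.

38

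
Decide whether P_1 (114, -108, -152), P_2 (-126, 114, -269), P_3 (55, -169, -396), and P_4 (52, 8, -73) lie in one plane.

A normal to the plane through P_1, P_2, P_3 is n = P_1P_2 × P_1P_3 = (-61305, -51657, 27738).
The plane has equation n·P = -5625990. For P_4: n·P_4 = -5625990.
Equal, so P_4 lies in the plane and all four are coplanar.

Yes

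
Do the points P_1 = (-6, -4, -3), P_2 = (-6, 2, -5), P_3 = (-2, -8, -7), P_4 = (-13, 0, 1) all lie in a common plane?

With P_1 as base: P_1P_2 = (0, 6, -2), P_1P_3 = (4, -4, -4), P_1P_4 = (-7, 4, 4).
P_1P_3 × P_1P_4 = (0, 12, -12).
P_1P_2 · (P_1P_3 × P_1P_4) = 96.
Since 96 ≠ 0, the four points are not coplanar.

No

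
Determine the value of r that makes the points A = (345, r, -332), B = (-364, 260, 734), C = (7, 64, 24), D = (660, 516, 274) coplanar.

Coplanarity ⇔ det[AB; AC; AD] = 0.
Expanding, this is linear in r: (556380)r + (-22255200) = 0.
So r = 40.

40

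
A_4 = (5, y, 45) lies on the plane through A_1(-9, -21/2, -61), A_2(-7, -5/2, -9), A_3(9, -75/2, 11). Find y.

-19

Coplanarity requires A_1A_2 · (A_1A_3 × A_1A_4) = 0.
A_1A_2 = (2, 8, 52), A_1A_3 = (18, -27, 72); the triple product is linear in y with coefficient 792 and constant term 15048.
Setting it to zero: y = -19.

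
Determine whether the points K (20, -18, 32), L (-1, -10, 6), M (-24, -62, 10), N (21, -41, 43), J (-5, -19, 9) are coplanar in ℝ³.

No

The plane through K, L, M has normal n = KL × KM = (-1320, 682, 1276) and equation n·P = 2156.
Checking the remaining points: n·N = -814, n·J = 5126.
Since n·N = -814 ≠ 2156, N is off the plane and the points are not all coplanar.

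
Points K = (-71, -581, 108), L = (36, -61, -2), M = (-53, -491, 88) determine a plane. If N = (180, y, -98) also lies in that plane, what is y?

551

The plane through K, L, M has equation −500x + 160y + 270z = -28300.
Substituting N: (160)y + (-116460) = -28300, so y = 551.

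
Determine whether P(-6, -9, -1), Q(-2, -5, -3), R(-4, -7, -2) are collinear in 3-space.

PQ = (4, 4, -2), PR = (2, 2, -1).
Each component of PR is 1/2 times the corresponding component of PQ, so PR = 1/2·PQ and the points are collinear.

Yes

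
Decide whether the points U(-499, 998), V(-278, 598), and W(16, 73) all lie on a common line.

No

UV = (221, -400), UW = (515, -925).
Twice the signed area of △UVW is (221)(-925) − (-400)(515) = 1575.
The area is nonzero, so the three points are not collinear.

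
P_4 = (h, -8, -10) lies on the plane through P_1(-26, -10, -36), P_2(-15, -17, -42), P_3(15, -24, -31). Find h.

-2

The plane through P_1, P_2, P_3 has equation −119x − 301y + 133z = 1316.
Substituting P_4: (-119)h + (1078) = 1316, so h = -2.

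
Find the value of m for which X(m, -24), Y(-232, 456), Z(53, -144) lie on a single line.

-4

The three points are collinear iff det[XY; XZ] = 0.
This determinant is linear in m: (600)m + (2400) = 0, so m = -4.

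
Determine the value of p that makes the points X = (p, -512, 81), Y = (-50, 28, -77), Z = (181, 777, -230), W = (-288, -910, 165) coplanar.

-168

Coplanarity ⇔ det[XY; XZ; XW] = 0.
Expanding, this is linear in p: (-37744)p + (-6340992) = 0.
So p = -168.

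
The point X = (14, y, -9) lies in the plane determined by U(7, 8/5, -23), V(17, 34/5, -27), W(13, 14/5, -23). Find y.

-41/5

Coplanarity requires UV · (UW × UX) = 0.
UV = (10, 26/5, -4), UW = (6, 6/5, 0); the triple product is linear in y with coefficient -24 and constant term -984/5.
Setting it to zero: y = -41/5.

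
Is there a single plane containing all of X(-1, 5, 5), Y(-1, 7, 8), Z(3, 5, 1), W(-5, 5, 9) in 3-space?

The four points are coplanar iff the 3×3 determinant with rows XY, XZ, XW is zero.
Rows: (0, 2, 3), (4, 0, -4), (-4, 0, 4).
Expanding along the first row: (0)(0) − (2)(0) + (3)(0) = 0.
Zero determinant ⇒ coplanar.

Yes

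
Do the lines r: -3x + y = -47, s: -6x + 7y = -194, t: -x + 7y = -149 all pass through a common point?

Yes

The three lines meet at one point iff the augmented coefficient matrix [aᵢ bᵢ cᵢ] has rank < 3, i.e. its determinant vanishes.
Here the determinant is 0.
It vanishes, so the lines are concurrent at (9, -20).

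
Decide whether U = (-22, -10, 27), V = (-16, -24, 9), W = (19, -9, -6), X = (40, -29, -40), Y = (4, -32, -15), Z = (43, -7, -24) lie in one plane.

No

The plane through U, V, W has normal n = UV × UW = (480, -540, 580) and equation n·P = 10500.
Checking the remaining points: n·X = 11660, n·Y = 10500, n·Z = 10500.
Since n·X = 11660 ≠ 10500, X is off the plane and the points are not all coplanar.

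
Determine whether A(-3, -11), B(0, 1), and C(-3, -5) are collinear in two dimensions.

No

AB = (3, 12), AC = (0, 6).
Twice the signed area of △ABC is (3)(6) − (12)(0) = 18.
The area is nonzero, so the three points are not collinear.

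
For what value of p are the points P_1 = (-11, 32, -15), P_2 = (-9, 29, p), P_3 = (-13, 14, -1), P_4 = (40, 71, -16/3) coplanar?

-32/3

The points are coplanar iff P_1P_2 · (P_1P_3 × P_1P_4) = 0.
Expanding, this is linear in p: (840)p + (8960) = 0.
So p = -32/3.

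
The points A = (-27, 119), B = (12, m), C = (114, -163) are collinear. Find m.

41

Collinearity: (B − A) must be parallel to (C − A) = (141, -282).
Cross-multiplying the components: (m − 119)·(141) = (39)·(-282).
Solving gives m = 41.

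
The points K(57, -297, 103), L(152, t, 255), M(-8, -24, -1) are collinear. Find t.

Collinearity requires KL × KM = 0; each component is linear in t.
The x-component gives (-104)t + (-72384) = 0, so t = -696.
The remaining components then also vanish.

-696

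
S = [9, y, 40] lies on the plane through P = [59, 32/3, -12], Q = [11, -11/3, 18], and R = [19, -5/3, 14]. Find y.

-37/3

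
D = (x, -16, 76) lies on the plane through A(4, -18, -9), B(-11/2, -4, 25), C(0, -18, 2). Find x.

-53/2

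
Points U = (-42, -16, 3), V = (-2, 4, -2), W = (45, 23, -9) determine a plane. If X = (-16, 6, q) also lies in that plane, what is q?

2

Coplanarity requires UV · (UW × UX) = 0.
UV = (40, 20, -5), UW = (87, 39, -12); the triple product is linear in q with coefficient -180 and constant term 360.
Setting it to zero: q = 2.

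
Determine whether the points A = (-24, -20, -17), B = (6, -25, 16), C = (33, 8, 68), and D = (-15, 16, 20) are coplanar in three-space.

A normal to the plane through A, B, C is n = AB × AC = (-1349, -669, 1125).
The plane has equation n·P = 26631. For D: n·D = 32031.
32031 ≠ 26631, so D is off the plane.

No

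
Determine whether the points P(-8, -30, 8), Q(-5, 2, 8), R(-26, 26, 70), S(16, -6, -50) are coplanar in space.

The four points are coplanar iff the 3×3 determinant with rows PQ, PR, PS is zero.
Rows: (3, 32, 0), (-18, 56, 62), (24, 24, -58).
Expanding along the first row: (3)(-4736) − (32)(-444) + (0)(-1776) = 0.
Zero determinant ⇒ coplanar.

Yes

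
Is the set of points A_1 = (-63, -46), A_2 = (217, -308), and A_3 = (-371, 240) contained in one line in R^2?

A_1A_2 = (280, -262), A_1A_3 = (-308, 286).
If collinear, A_1A_3 would be a scalar multiple of A_1A_2. But (280)·(286) ≠ (-262)·(-308) (difference -616), so they are not parallel; the points are not collinear.

No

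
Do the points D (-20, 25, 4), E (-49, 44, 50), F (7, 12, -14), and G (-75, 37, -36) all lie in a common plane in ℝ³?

Yes

With D as base: DE = (-29, 19, 46), DF = (27, -13, -18), DG = (-55, 12, -40).
DF × DG = (736, 2070, -391).
DE · (DF × DG) = 0.
The scalar triple product vanishes, so the four points are coplanar.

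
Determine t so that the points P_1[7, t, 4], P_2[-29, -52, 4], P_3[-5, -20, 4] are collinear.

Direction P_2P_3 = (24, 32, 0). From the x-coordinate of P_1, the parameter along the line is τ = (7 − (-29))/24 = 3/2.
Then t = (-52) + 3/2·(32) = -4.

-4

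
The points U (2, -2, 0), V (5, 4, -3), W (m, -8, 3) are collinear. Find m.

-1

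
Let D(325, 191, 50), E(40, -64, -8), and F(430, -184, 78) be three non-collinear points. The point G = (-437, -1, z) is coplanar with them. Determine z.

-112

The plane through D, E, F has equation −28890x + 1890y + 133650z = -2345760.
Substituting G: (133650)z + (12623040) = -2345760, so z = -112.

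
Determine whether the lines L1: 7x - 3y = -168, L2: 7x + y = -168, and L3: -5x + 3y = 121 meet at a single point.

No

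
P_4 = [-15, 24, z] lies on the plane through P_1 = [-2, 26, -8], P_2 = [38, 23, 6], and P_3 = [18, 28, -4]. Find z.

-10

A normal to the plane is n = P_1P_2 × P_1P_3 = (-40, 120, 140).
P_4 lies in the plane iff n · P_1P_4 = 0.
This gives (140)z + (1400) = 0, so z = -10.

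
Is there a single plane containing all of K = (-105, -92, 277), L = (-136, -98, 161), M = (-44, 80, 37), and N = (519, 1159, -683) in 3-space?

The four points are coplanar iff the 3×3 determinant with rows KL, KM, KN is zero.
Rows: (-31, -6, -116), (61, 172, -240), (624, 1251, -960).
Expanding along the first row: (-31)(135120) − (-6)(91200) + (-116)(-31017) = -43548.
Nonzero ⇒ not coplanar.

No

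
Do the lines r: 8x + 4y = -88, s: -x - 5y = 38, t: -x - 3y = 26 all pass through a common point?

Yes

The three lines meet at one point iff the augmented coefficient matrix [aᵢ bᵢ cᵢ] has rank < 3, i.e. its determinant vanishes.
Here the determinant is 0.
It vanishes, so the lines are concurrent at (-8, -6).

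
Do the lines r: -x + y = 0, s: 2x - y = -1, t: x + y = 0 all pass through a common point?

Intersecting r and s: solving the 2×2 system gives (x, y) = (-1, -1).
Substitute into t: (1)(-1) + (1)(-1) = -2.
But t requires 0 ≠ -2, so the three lines have no common point.

No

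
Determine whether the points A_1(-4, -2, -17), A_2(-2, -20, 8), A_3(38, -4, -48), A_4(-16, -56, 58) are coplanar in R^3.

The four points are coplanar iff the 3×3 determinant with rows A_1A_2, A_1A_3, A_1A_4 is zero.
Rows: (2, -18, 25), (42, -2, -31), (-12, -54, 75).
Expanding along the first row: (2)(-1824) − (-18)(2778) + (25)(-2292) = -10944.
Nonzero ⇒ not coplanar.

No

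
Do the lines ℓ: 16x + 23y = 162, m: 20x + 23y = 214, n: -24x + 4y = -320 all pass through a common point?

Yes

Lines aᵢx + bᵢy = cᵢ with pairwise distinct directions are concurrent exactly when det[aᵢ bᵢ cᵢ] = 0.
Here the determinant is 0.
It vanishes, so the lines are concurrent at (13, -2).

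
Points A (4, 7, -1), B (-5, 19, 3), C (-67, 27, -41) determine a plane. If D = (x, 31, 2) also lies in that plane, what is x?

-20

A normal to the plane is n = AB × AC = (-560, -644, 672).
D lies in the plane iff n · AD = 0.
This gives (-560)x + (-11200) = 0, so x = -20.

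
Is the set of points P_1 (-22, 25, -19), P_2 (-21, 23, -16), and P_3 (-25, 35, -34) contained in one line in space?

P_1P_2 = (1, -2, 3), P_1P_3 = (-3, 10, -15).
Comparing components 3 and 1: (3)(-3) − (1)(-15) = 6 ≠ 0, so P_1P_2 and P_1P_3 are not parallel and the points are not collinear.

No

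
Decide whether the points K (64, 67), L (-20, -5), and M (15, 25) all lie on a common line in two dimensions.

KL = (-84, -72), KM = (-49, -42).
det[KL; KM] = (-84)(-42) − (-72)(-49) = 0.
The determinant is zero, so the points are collinear.

Yes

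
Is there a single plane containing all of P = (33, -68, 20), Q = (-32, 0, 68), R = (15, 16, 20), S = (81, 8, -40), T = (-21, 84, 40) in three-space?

The plane through P, Q, R has normal n = PQ × PR = (-4032, -864, -4236) and equation n·X = -159024.
Checking the remaining points: n·S = -164064, n·T = -157344.
Since n·S = -164064 ≠ -159024, S is off the plane and the points are not all coplanar.

No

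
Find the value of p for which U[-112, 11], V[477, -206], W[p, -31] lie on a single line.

The three points are collinear iff det[UV; UW] = 0.
This determinant is linear in p: (217)p + (-434) = 0, so p = 2.

2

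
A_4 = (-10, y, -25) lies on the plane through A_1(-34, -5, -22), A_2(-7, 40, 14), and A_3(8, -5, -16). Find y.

The plane through A_1, A_2, A_3 has equation 270x + 1350y − 1890z = 25650.
Substituting A_4: (1350)y + (44550) = 25650, so y = -14.

-14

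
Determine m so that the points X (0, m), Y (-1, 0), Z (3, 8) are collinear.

The three points are collinear iff det[XY; XZ] = 0.
This determinant is linear in m: (4)m + (-8) = 0, so m = 2.

2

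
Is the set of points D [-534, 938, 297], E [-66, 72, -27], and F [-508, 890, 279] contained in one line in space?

DE = (468, -866, -324), DF = (26, -48, -18).
DE × DF = (36, 0, 52).
The cross product is nonzero, so the points do not lie on one line.

No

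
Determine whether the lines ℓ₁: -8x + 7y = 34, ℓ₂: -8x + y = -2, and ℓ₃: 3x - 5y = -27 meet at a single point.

Lines aᵢx + bᵢy = cᵢ with pairwise distinct directions are concurrent exactly when det[aᵢ bᵢ cᵢ] = 0.
Here the determinant is 0.
It vanishes, so the lines are concurrent at (1, 6).

Yes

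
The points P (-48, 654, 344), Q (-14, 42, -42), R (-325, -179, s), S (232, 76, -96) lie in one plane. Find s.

-83

Normal to plane PQS: n = (46172, -93120, 151708); plane equation n·X = -10929184.
Requiring n·R = -10929184: (151708)s + (1662580) = -10929184.
So s = -83.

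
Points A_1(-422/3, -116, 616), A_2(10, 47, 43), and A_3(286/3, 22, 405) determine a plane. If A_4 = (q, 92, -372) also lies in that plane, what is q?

-50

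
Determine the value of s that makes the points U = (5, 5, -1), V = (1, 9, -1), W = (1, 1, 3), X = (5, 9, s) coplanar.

-3

The points are coplanar iff UV · (UW × UX) = 0.
Expanding, this is linear in s: (32)s + (96) = 0.
So s = -3.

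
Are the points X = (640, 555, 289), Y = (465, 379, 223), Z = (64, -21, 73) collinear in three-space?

No

XY = (-175, -176, -66), XZ = (-576, -576, -216).
Comparing components 3 and 1: (-66)(-576) − (-175)(-216) = 216 ≠ 0, so XY and XZ are not parallel and the points are not collinear.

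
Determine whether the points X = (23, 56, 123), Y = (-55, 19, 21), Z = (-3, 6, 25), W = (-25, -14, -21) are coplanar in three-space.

With X as base: XY = (-78, -37, -102), XZ = (-26, -50, -98), XW = (-48, -70, -144).
XZ × XW = (340, 960, -580).
XY · (XZ × XW) = -2880.
Since -2880 ≠ 0, the four points are not coplanar.

No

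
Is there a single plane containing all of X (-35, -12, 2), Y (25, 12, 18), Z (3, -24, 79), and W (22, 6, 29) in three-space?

Yes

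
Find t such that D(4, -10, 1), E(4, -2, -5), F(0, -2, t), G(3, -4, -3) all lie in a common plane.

-3

Normal to plane DEG: n = (4, 6, 8); plane equation n·P = -36.
Requiring n·F = -36: (8)t + (-12) = -36.
So t = -3.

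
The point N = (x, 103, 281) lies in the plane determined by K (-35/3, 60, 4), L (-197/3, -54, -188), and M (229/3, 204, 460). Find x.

The plane through K, L, M has equation −24336x + 7728y + 2256z = 756624.
Substituting N: (-24336)x + (1429920) = 756624, so x = 83/3.

83/3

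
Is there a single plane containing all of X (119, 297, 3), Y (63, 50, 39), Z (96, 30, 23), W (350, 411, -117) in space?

Yes

A normal to the plane through X, Y, Z is n = XY × XZ = (4672, 292, 9271).
The plane has equation n·P = 670505. For W: n·W = 670505.
Equal, so W lies in the plane and all four are coplanar.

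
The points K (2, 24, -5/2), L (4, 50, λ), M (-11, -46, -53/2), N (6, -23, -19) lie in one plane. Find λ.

Normal to plane KMN: n = (27, -621/2, 891); plane equation n·P = -19251/2.
Requiring n·L = -19251/2: (891)λ + (-15417) = -19251/2.
So λ = 13/2.

13/2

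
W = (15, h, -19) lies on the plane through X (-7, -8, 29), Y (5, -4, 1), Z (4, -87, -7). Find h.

26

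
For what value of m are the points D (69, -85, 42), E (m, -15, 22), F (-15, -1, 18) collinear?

Direction DF = (-84, 84, -24). From the y-coordinate of E, the parameter along the line is τ = (-15 − (-85))/84 = 5/6.
Then m = 69 + 5/6·(-84) = -1.

-1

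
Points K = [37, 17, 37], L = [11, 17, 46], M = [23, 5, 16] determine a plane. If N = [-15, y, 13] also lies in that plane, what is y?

The plane through K, L, M has equation 108x − 672y + 312z = 4116.
Substituting N: (-672)y + (2436) = 4116, so y = -5/2.

-5/2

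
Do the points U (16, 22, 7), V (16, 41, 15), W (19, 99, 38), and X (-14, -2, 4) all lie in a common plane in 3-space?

No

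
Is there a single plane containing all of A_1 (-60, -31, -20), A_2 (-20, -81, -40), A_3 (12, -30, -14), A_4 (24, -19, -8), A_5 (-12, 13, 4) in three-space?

Yes

The plane through A_1, A_2, A_3 has normal n = A_1A_2 × A_1A_3 = (-280, -1680, 3640) and equation n·P = -3920.
Checking the remaining points: n·A_4 = -3920, n·A_5 = -3920.
All equal -3920, so all 5 points lie in one plane.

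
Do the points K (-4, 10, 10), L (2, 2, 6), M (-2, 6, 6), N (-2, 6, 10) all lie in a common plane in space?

No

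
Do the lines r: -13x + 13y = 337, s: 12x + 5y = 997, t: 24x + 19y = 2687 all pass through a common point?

Intersecting r and s: solving the 2×2 system gives (x, y) = (11276/221, 17005/221).
Substitute into t: (24)(11276/221) + (19)(17005/221) = 593719/221.
But t requires 2687 ≠ 593719/221, so the three lines have no common point.

No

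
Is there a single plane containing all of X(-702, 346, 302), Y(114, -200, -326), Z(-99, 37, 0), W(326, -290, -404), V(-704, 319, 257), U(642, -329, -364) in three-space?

The plane through X, Y, Z has normal n = XY × XZ = (-29160, -132252, 77094) and equation n·P = -2006484.
Checking the remaining points: n·W = -2299056, n·V = -1846590, n·U = -3272028.
Since n·W = -2299056 ≠ -2006484, W is off the plane and the points are not all coplanar.

No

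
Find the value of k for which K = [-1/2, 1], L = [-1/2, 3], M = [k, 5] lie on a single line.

-1/2

The three points are collinear iff det[KL; KM] = 0.
This determinant is linear in k: (-2)k + (-1) = 0, so k = -1/2.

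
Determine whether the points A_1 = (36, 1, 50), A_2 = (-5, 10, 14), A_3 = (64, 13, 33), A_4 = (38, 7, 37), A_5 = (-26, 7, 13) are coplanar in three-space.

The plane through A_1, A_2, A_3 has normal n = A_1A_2 × A_1A_3 = (279, -1705, -744) and equation n·P = -28861.
Checking the remaining points: n·A_4 = -28861, n·A_5 = -28861.
All equal -28861, so all 5 points lie in one plane.

Yes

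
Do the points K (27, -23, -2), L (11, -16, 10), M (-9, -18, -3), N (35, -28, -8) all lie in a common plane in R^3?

The four points are coplanar iff the 3×3 determinant with rows KL, KM, KN is zero.
Rows: (-16, 7, 12), (-36, 5, -1), (8, -5, -6).
Expanding along the first row: (-16)(-35) − (7)(224) + (12)(140) = 672.
Nonzero ⇒ not coplanar.

No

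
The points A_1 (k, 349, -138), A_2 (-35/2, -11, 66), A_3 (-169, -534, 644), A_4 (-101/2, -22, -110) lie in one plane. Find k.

235/2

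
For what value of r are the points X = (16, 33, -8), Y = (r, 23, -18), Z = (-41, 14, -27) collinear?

-14

Direction XZ = (-57, -19, -19). From the y-coordinate of Y, the parameter along the line is τ = (23 − 33)/(-19) = 10/19.
Then r = 16 + 10/19·(-57) = -14.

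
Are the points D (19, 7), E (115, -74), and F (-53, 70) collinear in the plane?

No

DE = (96, -81), DF = (-72, 63).
If collinear, DF would be a scalar multiple of DE. But (96)·(63) ≠ (-81)·(-72) (difference 216), so they are not parallel; the points are not collinear.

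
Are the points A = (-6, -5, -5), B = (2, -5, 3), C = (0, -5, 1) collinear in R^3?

AB = (8, 0, 8), AC = (6, 0, 6).
Each component of AC is 3/4 times the corresponding component of AB, so AC = 3/4·AB and the points are collinear.

Yes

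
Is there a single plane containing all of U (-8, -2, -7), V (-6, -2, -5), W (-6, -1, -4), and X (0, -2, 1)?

With U as base: UV = (2, 0, 2), UW = (2, 1, 3), UX = (8, 0, 8).
UW × UX = (8, 8, -8).
UV · (UW × UX) = 0.
The scalar triple product vanishes, so the four points are coplanar.

Yes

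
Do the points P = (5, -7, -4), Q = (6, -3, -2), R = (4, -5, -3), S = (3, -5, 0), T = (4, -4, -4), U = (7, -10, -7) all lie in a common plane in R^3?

The plane through P, Q, R has normal n = PQ × PR = (0, -3, 6) and equation n·X = -3.
Checking the remaining points: n·S = 15, n·T = -12, n·U = -12.
Since n·S = 15 ≠ -3, S is off the plane and the points are not all coplanar.

No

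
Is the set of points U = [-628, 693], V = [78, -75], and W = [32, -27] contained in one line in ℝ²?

No

UV = (706, -768), UW = (660, -720).
If collinear, UW would be a scalar multiple of UV. But (706)·(-720) ≠ (-768)·(660) (difference -1440), so they are not parallel; the points are not collinear.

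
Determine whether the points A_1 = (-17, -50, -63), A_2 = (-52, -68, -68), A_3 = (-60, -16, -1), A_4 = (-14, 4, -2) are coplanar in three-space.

No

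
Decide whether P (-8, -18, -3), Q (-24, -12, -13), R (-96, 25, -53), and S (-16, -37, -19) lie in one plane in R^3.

Yes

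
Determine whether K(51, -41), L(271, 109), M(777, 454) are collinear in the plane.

Yes

KL = (220, 150), KM = (726, 495).
Checking proportionality: KM = 33/10·KL, so the vectors are parallel and the points are collinear.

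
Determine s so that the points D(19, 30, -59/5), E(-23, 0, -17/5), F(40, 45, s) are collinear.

-16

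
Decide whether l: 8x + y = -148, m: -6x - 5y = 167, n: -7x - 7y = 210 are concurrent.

No

Intersecting l and m: solving the 2×2 system gives (x, y) = (-573/34, -224/17).
Substitute into n: (-7)(-573/34) + (-7)(-224/17) = 7147/34.
But n requires 210 ≠ 7147/34, so the three lines have no common point.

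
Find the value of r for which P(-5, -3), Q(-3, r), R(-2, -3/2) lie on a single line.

-2

Collinearity: (Q − P) must be parallel to (R − P) = (3, 3/2).
Cross-multiplying the components: (r − (-3))·(3) = (2)·(3/2).
Solving gives r = -2.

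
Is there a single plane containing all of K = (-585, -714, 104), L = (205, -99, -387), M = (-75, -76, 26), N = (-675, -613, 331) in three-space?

No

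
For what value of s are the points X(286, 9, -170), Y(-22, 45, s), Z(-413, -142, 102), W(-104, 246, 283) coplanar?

46

Coplanarity ⇔ det[XY; XZ; XW] = 0.
Expanding, this is linear in s: (-224553)s + (10329438) = 0.
So s = 46.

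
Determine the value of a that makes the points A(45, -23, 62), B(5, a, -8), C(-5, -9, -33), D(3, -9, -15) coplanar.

-7

The points are coplanar iff AB · (AC × AD) = 0.
Expanding, this is linear in a: (140)a + (980) = 0.
So a = -7.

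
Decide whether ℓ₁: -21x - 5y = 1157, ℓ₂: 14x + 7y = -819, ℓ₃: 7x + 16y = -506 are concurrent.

The three lines meet at one point iff the augmented coefficient matrix [aᵢ bᵢ cᵢ] has rank < 3, i.e. its determinant vanishes.
Here the determinant is -5082.
Nonzero, so no common point exists.

No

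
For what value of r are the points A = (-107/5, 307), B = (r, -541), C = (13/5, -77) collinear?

158/5

The three points are collinear iff det[AB; AC] = 0.
This determinant is linear in r: (-384)r + (60672/5) = 0, so r = 158/5.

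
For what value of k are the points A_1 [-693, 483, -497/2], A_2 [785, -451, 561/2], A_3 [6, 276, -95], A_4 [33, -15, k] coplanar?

55/2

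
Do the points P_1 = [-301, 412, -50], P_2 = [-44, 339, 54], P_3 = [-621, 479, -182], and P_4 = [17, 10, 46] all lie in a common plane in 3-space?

Yes

The four points are coplanar iff the 3×3 determinant with rows P_1P_2, P_1P_3, P_1P_4 is zero.
Rows: (257, -73, 104), (-320, 67, -132), (318, -402, 96).
Expanding along the first row: (257)(-46632) − (-73)(11256) + (104)(107334) = 0.
Zero determinant ⇒ coplanar.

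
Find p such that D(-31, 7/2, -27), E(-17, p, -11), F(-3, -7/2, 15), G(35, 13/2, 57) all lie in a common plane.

Coplanarity ⇔ det[DE; DF; DG] = 0.
Expanding, this is linear in p: (420)p + (-2730) = 0.
So p = 13/2.

13/2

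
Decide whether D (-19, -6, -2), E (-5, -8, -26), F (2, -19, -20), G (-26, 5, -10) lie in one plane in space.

No

With D as base: DE = (14, -2, -24), DF = (21, -13, -18), DG = (-7, 11, -8).
DF × DG = (302, 294, 140).
DE · (DF × DG) = 280.
Since 280 ≠ 0, the four points are not coplanar.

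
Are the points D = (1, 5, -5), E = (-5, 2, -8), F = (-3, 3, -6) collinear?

No

DE = (-6, -3, -3), DF = (-4, -2, -1).
DE × DF = (-3, 6, 0).
The cross product is nonzero, so the points do not lie on one line.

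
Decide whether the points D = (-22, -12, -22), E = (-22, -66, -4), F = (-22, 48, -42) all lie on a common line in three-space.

Yes

DE = (0, -54, 18), DF = (0, 60, -20).
DE × DF = (0, 0, 0).
The cross product vanishes, so the three points are collinear.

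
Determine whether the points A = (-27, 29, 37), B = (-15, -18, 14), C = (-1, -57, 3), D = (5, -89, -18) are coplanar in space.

With A as base: AB = (12, -47, -23), AC = (26, -86, -34), AD = (32, -118, -55).
AC × AD = (718, 342, -316).
AB · (AC × AD) = -190.
Since -190 ≠ 0, the four points are not coplanar.

No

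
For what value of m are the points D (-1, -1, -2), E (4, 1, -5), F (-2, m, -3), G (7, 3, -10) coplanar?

-1

Normal to plane DEG: n = (-4, 16, 4); plane equation n·P = -20.
Requiring n·F = -20: (16)m + (-4) = -20.
So m = -1.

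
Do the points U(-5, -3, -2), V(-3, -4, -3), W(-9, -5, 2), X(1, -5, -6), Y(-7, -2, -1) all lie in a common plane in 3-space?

No

The plane through U, V, W has normal n = UV × UW = (-6, -4, -8) and equation n·P = 58.
Checking the remaining points: n·X = 62, n·Y = 58.
Since n·X = 62 ≠ 58, X is off the plane and the points are not all coplanar.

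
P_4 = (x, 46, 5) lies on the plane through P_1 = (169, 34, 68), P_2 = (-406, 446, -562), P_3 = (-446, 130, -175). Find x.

-71

Coplanarity requires P_1P_2 · (P_1P_3 × P_1P_4) = 0.
P_1P_2 = (-575, 412, -630), P_1P_3 = (-615, 96, -243); the triple product is linear in x with coefficient -39636 and constant term -2814156.
Setting it to zero: x = -71.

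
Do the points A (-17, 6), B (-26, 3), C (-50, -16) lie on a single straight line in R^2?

AB = (-9, -3), AC = (-33, -22).
Twice the signed area of △ABC is (-9)(-22) − (-3)(-33) = 99.
The area is nonzero, so the three points are not collinear.

No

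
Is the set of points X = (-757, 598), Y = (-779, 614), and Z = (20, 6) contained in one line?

XY = (-22, 16), XZ = (777, -592).
Twice the signed area of △XYZ is (-22)(-592) − (16)(777) = 592.
The area is nonzero, so the three points are not collinear.

No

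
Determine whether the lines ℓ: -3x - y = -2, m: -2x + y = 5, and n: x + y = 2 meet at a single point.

The three lines meet at one point iff the augmented coefficient matrix [aᵢ bᵢ cᵢ] has rank < 3, i.e. its determinant vanishes.
Here the determinant is 6.
Nonzero, so no common point exists.

No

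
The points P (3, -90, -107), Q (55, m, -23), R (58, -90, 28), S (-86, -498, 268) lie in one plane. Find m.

-60

Normal to plane PRS: n = (55080, -32640, -22440); plane equation n·X = 5503920.
Requiring n·Q = 5503920: (-32640)m + (3545520) = 5503920.
So m = -60.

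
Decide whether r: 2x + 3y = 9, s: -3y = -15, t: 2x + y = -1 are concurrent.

Lines aᵢx + bᵢy = cᵢ with pairwise distinct directions are concurrent exactly when det[aᵢ bᵢ cᵢ] = 0.
Here the determinant is 0.
It vanishes, so the lines are concurrent at (-3, 5).

Yes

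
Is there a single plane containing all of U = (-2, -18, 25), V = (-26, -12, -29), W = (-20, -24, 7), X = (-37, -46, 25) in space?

A normal to the plane through U, V, W is n = UV × UW = (-432, 540, 252).
The plane has equation n·P = -2556. For X: n·X = -2556.
Equal, so X lies in the plane and all four are coplanar.

Yes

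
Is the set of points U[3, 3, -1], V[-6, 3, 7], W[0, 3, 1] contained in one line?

UV = (-9, 0, 8), UW = (-3, 0, 2).
UV × UW = (0, -6, 0).
The cross product is nonzero, so the points do not lie on one line.

No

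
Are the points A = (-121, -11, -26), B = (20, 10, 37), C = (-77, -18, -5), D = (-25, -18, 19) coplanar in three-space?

Yes

The four points are coplanar iff the 3×3 determinant with rows AB, AC, AD is zero.
Rows: (141, 21, 63), (44, -7, 21), (96, -7, 45).
Expanding along the first row: (141)(-168) − (21)(-36) + (63)(364) = 0.
Zero determinant ⇒ coplanar.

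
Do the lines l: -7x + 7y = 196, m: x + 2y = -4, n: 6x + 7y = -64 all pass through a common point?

Yes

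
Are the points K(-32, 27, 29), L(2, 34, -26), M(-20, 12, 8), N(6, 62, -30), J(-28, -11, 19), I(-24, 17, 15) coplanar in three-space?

The plane through K, L, M has normal n = KL × KM = (-972, 54, -594) and equation n·P = 15336.
Checking the remaining points: n·N = 15336, n·J = 15336, n·I = 15336.
All equal 15336, so all 6 points lie in one plane.

Yes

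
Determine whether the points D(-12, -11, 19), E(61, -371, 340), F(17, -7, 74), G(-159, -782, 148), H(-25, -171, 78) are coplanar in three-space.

No

The plane through D, E, F has normal n = DE × DF = (-21084, 5294, 10732) and equation n·P = 398682.
Checking the remaining points: n·G = 800784, n·H = 458922.
Since n·G = 800784 ≠ 398682, G is off the plane and the points are not all coplanar.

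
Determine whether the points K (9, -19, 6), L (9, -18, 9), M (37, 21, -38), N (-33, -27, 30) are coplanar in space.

A normal to the plane through K, L, M is n = KL × KM = (-164, 84, -28).
The plane has equation n·P = -3240. For N: n·N = 2304.
2304 ≠ -3240, so N is off the plane.

No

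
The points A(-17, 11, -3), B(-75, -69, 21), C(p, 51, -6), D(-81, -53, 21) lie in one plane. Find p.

Normal to plane ABD: n = (-384, -144, -1408); plane equation n·P = 9168.
Requiring n·C = 9168: (-384)p + (1104) = 9168.
So p = -21.

-21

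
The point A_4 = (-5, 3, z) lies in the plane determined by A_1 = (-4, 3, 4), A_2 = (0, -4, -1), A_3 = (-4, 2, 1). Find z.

0

Coplanarity requires A_1A_2 · (A_1A_3 × A_1A_4) = 0.
A_1A_2 = (4, -7, -5), A_1A_3 = (0, -1, -3); the triple product is linear in z with coefficient -4 and constant term 0.
Setting it to zero: z = 0.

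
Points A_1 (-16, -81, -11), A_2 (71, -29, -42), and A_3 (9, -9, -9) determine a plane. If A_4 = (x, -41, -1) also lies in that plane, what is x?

-21

A normal to the plane is n = A_1A_2 × A_1A_3 = (2336, -949, 4964).
A_4 lies in the plane iff n · A_1A_4 = 0.
This gives (2336)x + (49056) = 0, so x = -21.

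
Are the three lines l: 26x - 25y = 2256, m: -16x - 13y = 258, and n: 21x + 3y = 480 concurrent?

The three lines meet at one point iff the augmented coefficient matrix [aᵢ bᵢ cᵢ] has rank < 3, i.e. its determinant vanishes.
Here the determinant is -2214.
Nonzero, so no common point exists.

No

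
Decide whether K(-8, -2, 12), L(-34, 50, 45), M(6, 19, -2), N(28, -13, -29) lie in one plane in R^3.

Yes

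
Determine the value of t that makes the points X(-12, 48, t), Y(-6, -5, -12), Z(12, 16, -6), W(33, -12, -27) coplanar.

18

Coplanarity ⇔ det[XY; XZ; XW] = 0.
Expanding, this is linear in t: (945)t + (-17010) = 0.
So t = 18.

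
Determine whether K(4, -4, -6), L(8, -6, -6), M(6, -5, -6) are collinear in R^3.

Yes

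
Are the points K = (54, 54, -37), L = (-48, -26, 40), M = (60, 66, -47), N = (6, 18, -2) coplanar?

Yes

A normal to the plane through K, L, M is n = KL × KM = (-124, -558, -744).
The plane has equation n·P = -9300. For N: n·N = -9300.
Equal, so N lies in the plane and all four are coplanar.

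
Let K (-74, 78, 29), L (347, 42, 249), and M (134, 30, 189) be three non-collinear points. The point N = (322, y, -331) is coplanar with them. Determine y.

A normal to the plane is n = KL × KM = (4800, -21600, -12720).
N lies in the plane iff n · KN = 0.
This gives (-21600)y + (8164800) = 0, so y = 378.

378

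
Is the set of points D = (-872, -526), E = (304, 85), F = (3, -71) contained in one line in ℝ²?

No

DE = (1176, 611), DF = (875, 455).
Twice the signed area of △DEF is (1176)(455) − (611)(875) = 455.
The area is nonzero, so the three points are not collinear.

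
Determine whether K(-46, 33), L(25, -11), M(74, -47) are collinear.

KL = (71, -44), KM = (120, -80).
If collinear, KM would be a scalar multiple of KL. But (71)·(-80) ≠ (-44)·(120) (difference -400), so they are not parallel; the points are not collinear.

No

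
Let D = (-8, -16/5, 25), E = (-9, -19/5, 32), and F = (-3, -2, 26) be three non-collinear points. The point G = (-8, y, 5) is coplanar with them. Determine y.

Coplanarity requires DE · (DF × DG) = 0.
DE = (-1, -3/5, 7), DF = (5, 6/5, 1); the triple product is linear in y with coefficient 36 and constant term 396/5.
Setting it to zero: y = -11/5.

-11/5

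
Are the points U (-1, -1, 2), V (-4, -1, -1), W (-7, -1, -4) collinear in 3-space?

UV = (-3, 0, -3), UW = (-6, 0, -6).
Each component of UW is 2 times the corresponding component of UV, so UW = 2·UV and the points are collinear.

Yes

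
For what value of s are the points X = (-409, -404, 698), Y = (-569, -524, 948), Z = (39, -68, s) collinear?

-2

Collinearity requires XY × XZ = 0; each component is linear in s.
The x-component gives (-120)s + (-240) = 0, so s = -2.
The remaining components then also vanish.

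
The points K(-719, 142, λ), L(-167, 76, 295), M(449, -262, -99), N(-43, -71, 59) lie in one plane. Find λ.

The points are coplanar iff KL · (KM × KN) = 0.
Expanding, this is linear in λ: (48640)λ + (-8657920) = 0.
So λ = 178.

178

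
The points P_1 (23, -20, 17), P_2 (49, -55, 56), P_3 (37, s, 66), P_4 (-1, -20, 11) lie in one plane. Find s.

-69

The points are coplanar iff P_1P_2 · (P_1P_3 × P_1P_4) = 0.
Expanding, this is linear in s: (780)s + (53820) = 0.
So s = -69.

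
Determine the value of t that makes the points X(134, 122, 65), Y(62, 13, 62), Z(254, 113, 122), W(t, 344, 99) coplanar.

342

Normal to plane XYZ: n = (-6240, 3744, 13728); plane equation n·P = 512928.
Requiring n·W = 512928: (-6240)t + (2647008) = 512928.
So t = 342.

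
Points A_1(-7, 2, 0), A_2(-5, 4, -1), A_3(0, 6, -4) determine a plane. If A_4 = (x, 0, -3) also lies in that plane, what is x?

A normal to the plane is n = A_1A_2 × A_1A_3 = (-4, 1, -6).
A_4 lies in the plane iff n · A_1A_4 = 0.
This gives (-4)x + (-12) = 0, so x = -3.

-3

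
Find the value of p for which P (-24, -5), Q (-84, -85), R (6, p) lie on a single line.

35

Collinearity: (R − P) must be parallel to (Q − P) = (-60, -80).
Cross-multiplying the components: (p − (-5))·(-60) = (30)·(-80).
Solving gives p = 35.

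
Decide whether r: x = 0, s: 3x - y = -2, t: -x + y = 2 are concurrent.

Intersecting r and s: solving the 2×2 system gives (x, y) = (0, 2).
Substitute into t: (-1)(0) + (1)(2) = 2.
This equals 2, so (0, 2) lies on all three lines and they are concurrent.

Yes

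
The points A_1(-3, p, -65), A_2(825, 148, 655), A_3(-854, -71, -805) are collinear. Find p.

40

Direction A_2A_3 = (-1679, -219, -1460). From the x-coordinate of A_1, the parameter along the line is τ = (-3 − 825)/(-1679) = 36/73.
Then p = 148 + 36/73·(-219) = 40.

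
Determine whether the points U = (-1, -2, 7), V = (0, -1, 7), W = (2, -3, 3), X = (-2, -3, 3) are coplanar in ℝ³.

With U as base: UV = (1, 1, 0), UW = (3, -1, -4), UX = (-1, -1, -4).
UW × UX = (0, 16, -4).
UV · (UW × UX) = 16.
Since 16 ≠ 0, the four points are not coplanar.

No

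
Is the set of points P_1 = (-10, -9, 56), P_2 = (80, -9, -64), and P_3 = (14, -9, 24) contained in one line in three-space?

P_1P_2 = (90, 0, -120), P_1P_3 = (24, 0, -32).
P_1P_2 × P_1P_3 = (0, 0, 0).
The cross product vanishes, so the three points are collinear.

Yes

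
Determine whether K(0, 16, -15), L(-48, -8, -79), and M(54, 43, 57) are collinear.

Yes

KL = (-48, -24, -64), KM = (54, 27, 72).
KL × KM = (0, 0, 0).
The cross product vanishes, so the three points are collinear.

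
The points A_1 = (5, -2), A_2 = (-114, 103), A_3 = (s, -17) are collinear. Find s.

The three points are collinear iff det[A_1A_2; A_1A_3] = 0.
This determinant is linear in s: (-105)s + (2310) = 0, so s = 22.

22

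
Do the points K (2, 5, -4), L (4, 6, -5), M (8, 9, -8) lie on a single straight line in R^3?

No

KL = (2, 1, -1), KM = (6, 4, -4).
Comparing components 3 and 1: (-1)(6) − (2)(-4) = 2 ≠ 0, so KL and KM are not parallel and the points are not collinear.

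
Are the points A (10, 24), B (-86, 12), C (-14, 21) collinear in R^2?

Yes

AB = (-96, -12), AC = (-24, -3).
Checking proportionality: AC = 1/4·AB, so the vectors are parallel and the points are collinear.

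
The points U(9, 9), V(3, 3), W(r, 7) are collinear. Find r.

Collinearity: (W − U) must be parallel to (V − U) = (-6, -6).
Cross-multiplying the components: (r − 9)·(-6) = (-2)·(-6).
Solving gives r = 7.

7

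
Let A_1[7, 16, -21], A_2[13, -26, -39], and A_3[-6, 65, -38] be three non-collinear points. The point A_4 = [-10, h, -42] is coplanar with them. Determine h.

Coplanarity requires A_1A_2 · (A_1A_3 × A_1A_4) = 0.
A_1A_2 = (6, -42, -18), A_1A_3 = (-13, 49, -17); the triple product is linear in h with coefficient 336 and constant term -27216.
Setting it to zero: h = 81.

81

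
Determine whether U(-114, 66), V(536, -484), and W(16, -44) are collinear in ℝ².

UV = (650, -550), UW = (130, -110).
Twice the signed area of △UVW is (650)(-110) − (-550)(130) = 0.
The triangle is degenerate (zero area), so the points are collinear.

Yes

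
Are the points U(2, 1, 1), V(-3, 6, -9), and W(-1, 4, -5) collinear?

UV = (-5, 5, -10), UW = (-3, 3, -6).
UV × UW = (0, 0, 0).
The cross product vanishes, so the three points are collinear.

Yes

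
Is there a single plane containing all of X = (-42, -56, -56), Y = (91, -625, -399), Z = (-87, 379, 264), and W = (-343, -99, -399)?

With X as base: XY = (133, -569, -343), XZ = (-45, 435, 320), XW = (-301, -43, -343).
XZ × XW = (-135445, -111755, 132870).
XY · (XZ × XW) = 0.
The scalar triple product vanishes, so the four points are coplanar.

Yes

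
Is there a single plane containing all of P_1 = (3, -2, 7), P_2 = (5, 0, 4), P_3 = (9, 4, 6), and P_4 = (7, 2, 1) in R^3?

Yes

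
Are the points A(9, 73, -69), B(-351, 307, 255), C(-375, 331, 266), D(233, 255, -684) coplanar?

A normal to the plane through A, B, C is n = AB × AC = (-5202, -3816, -3024).
The plane has equation n·P = -116730. For D: n·D = -116730.
Equal, so D lies in the plane and all four are coplanar.

Yes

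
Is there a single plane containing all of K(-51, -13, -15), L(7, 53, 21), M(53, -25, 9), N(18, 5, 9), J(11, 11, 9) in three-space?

The plane through K, L, M has normal n = KL × KM = (2016, 2352, -7560) and equation n·P = -19992.
Checking the remaining points: n·N = -19992, n·J = -19992.
All equal -19992, so all 5 points lie in one plane.

Yes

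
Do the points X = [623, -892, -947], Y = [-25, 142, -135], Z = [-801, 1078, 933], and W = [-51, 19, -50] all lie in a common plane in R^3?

No

With X as base: XY = (-648, 1034, 812), XZ = (-1424, 1970, 1880), XW = (-674, 911, 897).
XZ × XW = (54410, 10208, 30516).
XY · (XZ × XW) = 76384.
Since 76384 ≠ 0, the four points are not coplanar.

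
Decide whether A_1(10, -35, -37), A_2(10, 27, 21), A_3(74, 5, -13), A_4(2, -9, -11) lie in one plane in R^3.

Yes

A normal to the plane through A_1, A_2, A_3 is n = A_1A_2 × A_1A_3 = (-832, 3712, -3968).
The plane has equation n·P = 8576. For A_4: n·A_4 = 8576.
Equal, so A_4 lies in the plane and all four are coplanar.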